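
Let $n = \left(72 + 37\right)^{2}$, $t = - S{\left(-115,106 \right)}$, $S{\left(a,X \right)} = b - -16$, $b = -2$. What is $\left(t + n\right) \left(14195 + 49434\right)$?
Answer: $755085343$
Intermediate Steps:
$S{\left(a,X \right)} = 14$ ($S{\left(a,X \right)} = -2 - -16 = -2 + 16 = 14$)
$t = -14$ ($t = \left(-1\right) 14 = -14$)
$n = 11881$ ($n = 109^{2} = 11881$)
$\left(t + n\right) \left(14195 + 49434\right) = \left(-14 + 11881\right) \left(14195 + 49434\right) = 11867 \cdot 63629 = 755085343$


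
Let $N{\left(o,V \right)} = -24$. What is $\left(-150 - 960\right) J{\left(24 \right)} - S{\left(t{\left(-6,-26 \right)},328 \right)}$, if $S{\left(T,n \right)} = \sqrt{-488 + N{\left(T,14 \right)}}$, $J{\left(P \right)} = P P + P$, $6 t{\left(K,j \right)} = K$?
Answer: $-666000 - 16 i \sqrt{2} \approx -6.66 \cdot 10^{5} - 22.627 i$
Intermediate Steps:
$t{\left(K,j \right)} = \frac{K}{6}$
$J{\left(P \right)} = P + P^{2}$ ($J{\left(P \right)} = P^{2} + P = P + P^{2}$)
$S{\left(T,n \right)} = 16 i \sqrt{2}$ ($S{\left(T,n \right)} = \sqrt{-488 - 24} = \sqrt{-512} = 16 i \sqrt{2}$)
$\left(-150 - 960\right) J{\left(24 \right)} - S{\left(t{\left(-6,-26 \right)},328 \right)} = \left(-150 - 960\right) 24 \left(1 + 24\right) - 16 i \sqrt{2} = - 1110 \cdot 24 \cdot 25 - 16 i \sqrt{2} = \left(-1110\right) 600 - 16 i \sqrt{2} = -666000 - 16 i \sqrt{2}$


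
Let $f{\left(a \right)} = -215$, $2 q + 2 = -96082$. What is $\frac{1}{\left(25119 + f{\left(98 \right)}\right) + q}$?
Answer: $- \frac{1}{23138} \approx -4.3219 \cdot 10^{-5}$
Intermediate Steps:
$q = -48042$ ($q = -1 + \frac{1}{2} \left(-96082\right) = -1 - 48041 = -48042$)
$\frac{1}{\left(25119 + f{\left(98 \right)}\right) + q} = \frac{1}{\left(25119 - 215\right) - 48042} = \frac{1}{24904 - 48042} = \frac{1}{-23138} = - \frac{1}{23138}$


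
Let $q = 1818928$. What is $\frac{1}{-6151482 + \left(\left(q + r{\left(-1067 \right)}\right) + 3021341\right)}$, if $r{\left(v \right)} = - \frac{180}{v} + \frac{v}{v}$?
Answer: $- \frac{1067}{1399063024} \approx -7.6265 \cdot 10^{-7}$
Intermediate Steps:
$r{\left(v \right)} = 1 - \frac{180}{v}$ ($r{\left(v \right)} = - \frac{180}{v} + 1 = 1 - \frac{180}{v}$)
$\frac{1}{-6151482 + \left(\left(q + r{\left(-1067 \right)}\right) + 3021341\right)} = \frac{1}{-6151482 + \left(\left(1818928 + \frac{-180 - 1067}{-1067}\right) + 3021341\right)} = \frac{1}{-6151482 + \left(\left(1818928 - - \frac{1247}{1067}\right) + 3021341\right)} = \frac{1}{-6151482 + \left(\left(1818928 + \frac{1247}{1067}\right) + 3021341\right)} = \frac{1}{-6151482 + \left(\frac{1940797423}{1067} + 3021341\right)} = \frac{1}{-6151482 + \frac{5164568270}{1067}} = \frac{1}{- \frac{1399063024}{1067}} = - \frac{1067}{1399063024}$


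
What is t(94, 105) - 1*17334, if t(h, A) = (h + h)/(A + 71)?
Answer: -762649/44 ≈ -17333.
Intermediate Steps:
t(h, A) = 2*h/(71 + A) (t(h, A) = (2*h)/(71 + A) = 2*h/(71 + A))
t(94, 105) - 1*17334 = 2*94/(71 + 105) - 1*17334 = 2*94/176 - 17334 = 2*94*(1/176) - 17334 = 47/44 - 17334 = -762649/44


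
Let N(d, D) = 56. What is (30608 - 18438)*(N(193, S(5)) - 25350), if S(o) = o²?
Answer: -307827980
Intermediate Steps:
(30608 - 18438)*(N(193, S(5)) - 25350) = (30608 - 18438)*(56 - 25350) = 12170*(-25294) = -307827980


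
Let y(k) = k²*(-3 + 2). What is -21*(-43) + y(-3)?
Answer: 894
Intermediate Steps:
y(k) = -k² (y(k) = k²*(-1) = -k²)
-21*(-43) + y(-3) = -21*(-43) - 1*(-3)² = 903 - 1*9 = 903 - 9 = 894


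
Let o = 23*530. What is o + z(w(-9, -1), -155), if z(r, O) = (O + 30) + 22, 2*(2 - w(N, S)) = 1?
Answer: 12087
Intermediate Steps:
w(N, S) = 3/2 (w(N, S) = 2 - 1/2*1 = 2 - 1/2 = 3/2)
z(r, O) = 52 + O (z(r, O) = (30 + O) + 22 = 52 + O)
o = 12190
o + z(w(-9, -1), -155) = 12190 + (52 - 155) = 12190 - 103 = 12087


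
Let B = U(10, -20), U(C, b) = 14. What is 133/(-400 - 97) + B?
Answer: 975/71 ≈ 13.732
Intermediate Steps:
B = 14
133/(-400 - 97) + B = 133/(-400 - 97) + 14 = 133/(-497) + 14 = -1/497*133 + 14 = -19/71 + 14 = 975/71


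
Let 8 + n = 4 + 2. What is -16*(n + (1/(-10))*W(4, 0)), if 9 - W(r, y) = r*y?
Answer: 232/5 ≈ 46.400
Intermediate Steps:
W(r, y) = 9 - r*y
n = -2 (n = -8 + (4 + 2) = -8 + 6 = -2)
-16*(n + (1/(-10))*W(4, 0)) = -16*(-2 + (1/(-10))*(9 - 1*4*0)) = -16*(-2 + (1*(-⅒))*(9 + 0)) = -16*(-2 - ⅒*9) = -16*(-2 - 9/10) = -16*(-29/10) = 232/5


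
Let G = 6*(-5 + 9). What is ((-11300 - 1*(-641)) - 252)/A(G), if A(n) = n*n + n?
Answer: -3637/200 ≈ -18.185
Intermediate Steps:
G = 24 (G = 6*4 = 24)
A(n) = n + n**2 (A(n) = n**2 + n = n + n**2)
((-11300 - 1*(-641)) - 252)/A(G) = ((-11300 - 1*(-641)) - 252)/((24*(1 + 24))) = ((-11300 + 641) - 252)/((24*25)) = (-10659 - 252)/600 = -10911*1/600 = -3637/200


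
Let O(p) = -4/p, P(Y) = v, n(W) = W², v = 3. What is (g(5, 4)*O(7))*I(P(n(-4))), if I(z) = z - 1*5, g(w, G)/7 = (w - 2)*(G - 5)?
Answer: -24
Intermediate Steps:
P(Y) = 3
g(w, G) = 7*(-5 + G)*(-2 + w) (g(w, G) = 7*((w - 2)*(G - 5)) = 7*((-2 + w)*(-5 + G)) = 7*((-5 + G)*(-2 + w)) = 7*(-5 + G)*(-2 + w))
I(z) = -5 + z (I(z) = z - 5 = -5 + z)
(g(5, 4)*O(7))*I(P(n(-4))) = ((70 - 35*5 - 14*4 + 7*4*5)*(-4/7))*(-5 + 3) = ((70 - 175 - 56 + 140)*(-4*⅐))*(-2) = -21*(-4/7)*(-2) = 12*(-2) = -24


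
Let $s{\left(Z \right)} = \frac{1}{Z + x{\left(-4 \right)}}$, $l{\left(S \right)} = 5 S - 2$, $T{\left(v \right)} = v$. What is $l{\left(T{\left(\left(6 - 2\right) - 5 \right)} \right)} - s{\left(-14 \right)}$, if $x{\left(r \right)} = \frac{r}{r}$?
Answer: $- \frac{90}{13} \approx -6.9231$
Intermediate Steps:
$x{\left(r \right)} = 1$
$l{\left(S \right)} = -2 + 5 S$
$s{\left(Z \right)} = \frac{1}{1 + Z}$ ($s{\left(Z \right)} = \frac{1}{Z + 1} = \frac{1}{1 + Z}$)
$l{\left(T{\left(\left(6 - 2\right) - 5 \right)} \right)} - s{\left(-14 \right)} = \left(-2 + 5 \left(\left(6 - 2\right) - 5\right)\right) - \frac{1}{1 - 14} = \left(-2 + 5 \left(4 - 5\right)\right) - \frac{1}{-13} = \left(-2 + 5 \left(-1\right)\right) - - \frac{1}{13} = \left(-2 - 5\right) + \frac{1}{13} = -7 + \frac{1}{13} = - \frac{90}{13}$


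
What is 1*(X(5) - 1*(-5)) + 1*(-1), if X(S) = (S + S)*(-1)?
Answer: -6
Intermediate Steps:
X(S) = -2*S (X(S) = (2*S)*(-1) = -2*S)
1*(X(5) - 1*(-5)) + 1*(-1) = 1*(-2*5 - 1*(-5)) + 1*(-1) = 1*(-10 + 5) - 1 = 1*(-5) - 1 = -5 - 1 = -6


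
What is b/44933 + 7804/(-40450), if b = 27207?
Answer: 374933009/908769925 ≈ 0.41257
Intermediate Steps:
b/44933 + 7804/(-40450) = 27207/44933 + 7804/(-40450) = 27207*(1/44933) + 7804*(-1/40450) = 27207/44933 - 3902/20225 = 374933009/908769925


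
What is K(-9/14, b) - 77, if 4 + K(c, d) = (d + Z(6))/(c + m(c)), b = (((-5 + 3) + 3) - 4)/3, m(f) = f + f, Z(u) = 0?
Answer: -2173/27 ≈ -80.481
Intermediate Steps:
m(f) = 2*f
b = -1 (b = ((-2 + 3) - 4)*(⅓) = (1 - 4)*(⅓) = -3*⅓ = -1)
K(c, d) = -4 + d/(3*c) (K(c, d) = -4 + (d + 0)/(c + 2*c) = -4 + d/((3*c)) = -4 + d*(1/(3*c)) = -4 + d/(3*c))
K(-9/14, b) - 77 = (-4 + (⅓)*(-1)/(-9/14)) - 77 = (-4 + (⅓)*(-1)*(-14/9)) - 77 = (-4 + 14/27) - 77 = -94/27 - 77 = -2173/27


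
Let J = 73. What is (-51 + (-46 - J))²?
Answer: 28900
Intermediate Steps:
(-51 + (-46 - J))² = (-51 + (-46 - 1*73))² = (-51 + (-46 - 73))² = (-51 - 119)² = (-170)² = 28900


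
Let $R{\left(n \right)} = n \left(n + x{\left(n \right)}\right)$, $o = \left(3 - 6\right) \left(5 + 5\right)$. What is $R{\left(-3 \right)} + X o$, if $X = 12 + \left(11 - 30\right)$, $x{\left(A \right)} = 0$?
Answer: $219$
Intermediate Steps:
$X = -7$ ($X = 12 + \left(11 - 30\right) = 12 - 19 = -7$)
$o = -30$ ($o = \left(-3\right) 10 = -30$)
$R{\left(n \right)} = n^{2}$ ($R{\left(n \right)} = n \left(n + 0\right) = n n = n^{2}$)
$R{\left(-3 \right)} + X o = \left(-3\right)^{2} - -210 = 9 + 210 = 219$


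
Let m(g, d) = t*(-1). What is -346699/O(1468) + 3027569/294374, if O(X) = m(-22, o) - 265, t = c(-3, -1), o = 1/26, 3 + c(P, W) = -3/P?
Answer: 102855422073/77420362 ≈ 1328.5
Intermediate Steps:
c(P, W) = -3 - 3/P
o = 1/26 ≈ 0.038462
t = -2 (t = -3 - 3/(-3) = -3 - 3*(-⅓) = -3 + 1 = -2)
m(g, d) = 2 (m(g, d) = -2*(-1) = 2)
O(X) = -263 (O(X) = 2 - 265 = -263)
-346699/O(1468) + 3027569/294374 = -346699/(-263) + 3027569/294374 = -346699*(-1/263) + 3027569*(1/294374) = 346699/263 + 3027569/294374 = 102855422073/77420362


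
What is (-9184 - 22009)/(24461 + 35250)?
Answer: -31193/59711 ≈ -0.52240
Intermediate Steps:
(-9184 - 22009)/(24461 + 35250) = -31193/59711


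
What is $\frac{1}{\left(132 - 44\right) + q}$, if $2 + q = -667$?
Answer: $- \frac{1}{581} \approx -0.0017212$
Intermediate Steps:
$q = -669$ ($q = -2 - 667 = -669$)
$\frac{1}{\left(132 - 44\right) + q} = \frac{1}{\left(132 - 44\right) - 669} = \frac{1}{88 - 669} = \frac{1}{-581} = - \frac{1}{581}$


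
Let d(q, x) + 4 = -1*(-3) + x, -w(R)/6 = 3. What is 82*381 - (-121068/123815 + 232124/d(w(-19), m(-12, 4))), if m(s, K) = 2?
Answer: -24872083762/123815 ≈ -2.0088e+5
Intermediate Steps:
w(R) = -18 (w(R) = -6*3 = -18)
d(q, x) = -1 + x (d(q, x) = -4 + (-1*(-3) + x) = -4 + (3 + x) = -1 + x)
82*381 - (-121068/123815 + 232124/d(w(-19), m(-12, 4))) = 82*381 - (-121068/123815 + 232124/(-1 + 2)) = 31242 - (-121068*1/123815 + 232124/1) = 31242 - (-121068/123815 + 232124*1) = 31242 - (-121068/123815 + 232124) = 31242 - 1*28740311992/123815 = 31242 - 28740311992/123815 = -24872083762/123815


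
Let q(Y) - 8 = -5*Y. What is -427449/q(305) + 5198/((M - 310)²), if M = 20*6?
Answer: 7719397133/27381850 ≈ 281.92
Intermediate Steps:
q(Y) = 8 - 5*Y
M = 120
-427449/q(305) + 5198/((M - 310)²) = -427449/(8 - 5*305) + 5198/((120 - 310)²) = -427449/(8 - 1525) + 5198/((-190)²) = -427449/(-1517) + 5198/36100 = -427449*(-1/1517) + 5198*(1/36100) = 427449/1517 + 2599/18050 = 7719397133/27381850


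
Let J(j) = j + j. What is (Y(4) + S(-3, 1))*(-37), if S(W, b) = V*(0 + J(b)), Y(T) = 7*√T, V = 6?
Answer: -962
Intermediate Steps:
J(j) = 2*j
S(W, b) = 12*b (S(W, b) = 6*(0 + 2*b) = 6*(2*b) = 12*b)
(Y(4) + S(-3, 1))*(-37) = (7*√4 + 12*1)*(-37) = (7*2 + 12)*(-37) = (14 + 12)*(-37) = 26*(-37) = -962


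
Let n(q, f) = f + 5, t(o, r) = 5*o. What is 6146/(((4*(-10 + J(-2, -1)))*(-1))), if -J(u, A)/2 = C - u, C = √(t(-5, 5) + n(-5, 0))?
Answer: 21511/276 - 3073*I*√5/138 ≈ 77.938 - 49.793*I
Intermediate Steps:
n(q, f) = 5 + f
C = 2*I*√5 (C = √(5*(-5) + (5 + 0)) = √(-25 + 5) = √(-20) = 2*I*√5 ≈ 4.4721*I)
J(u, A) = 2*u - 4*I*√5 (J(u, A) = -2*(2*I*√5 - u) = -2*(-u + 2*I*√5) = 2*u - 4*I*√5)
6146/(((4*(-10 + J(-2, -1)))*(-1))) = 6146/(((4*(-10 + (2*(-2) - 4*I*√5)))*(-1))) = 6146/(((4*(-10 + (-4 - 4*I*√5)))*(-1))) = 6146/(((4*(-14 - 4*I*√5))*(-1))) = 6146/(((-56 - 16*I*√5)*(-1))) = 6146/(56 + 16*I*√5)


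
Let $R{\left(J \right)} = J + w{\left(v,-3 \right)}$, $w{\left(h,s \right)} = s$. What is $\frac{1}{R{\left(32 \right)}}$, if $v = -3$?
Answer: $\frac{1}{29} \approx 0.034483$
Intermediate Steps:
$R{\left(J \right)} = -3 + J$ ($R{\left(J \right)} = J - 3 = -3 + J$)
$\frac{1}{R{\left(32 \right)}} = \frac{1}{-3 + 32} = \frac{1}{29}$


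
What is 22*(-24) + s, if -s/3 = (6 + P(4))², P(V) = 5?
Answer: -891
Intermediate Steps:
s = -363 (s = -3*(6 + 5)² = -3*11² = -3*121 = -363)
22*(-24) + s = 22*(-24) - 363 = -528 - 363 = -891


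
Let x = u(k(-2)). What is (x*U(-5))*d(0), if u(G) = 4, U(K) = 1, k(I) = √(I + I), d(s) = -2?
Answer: -8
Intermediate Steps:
k(I) = √2*√I (k(I) = √(2*I) = √2*√I)
x = 4
(x*U(-5))*d(0) = (4*1)*(-2) = 4*(-2) = -8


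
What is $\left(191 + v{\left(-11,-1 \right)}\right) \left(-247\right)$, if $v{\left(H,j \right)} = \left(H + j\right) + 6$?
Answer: $-45695$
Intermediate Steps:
$v{\left(H,j \right)} = 6 + H + j$
$\left(191 + v{\left(-11,-1 \right)}\right) \left(-247\right) = \left(191 - 6\right) \left(-247\right) = 185 \left(-247\right) = -45695$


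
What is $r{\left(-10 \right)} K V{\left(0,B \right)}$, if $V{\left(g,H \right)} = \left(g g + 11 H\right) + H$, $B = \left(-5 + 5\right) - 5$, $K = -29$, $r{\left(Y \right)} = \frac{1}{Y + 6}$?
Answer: $-435$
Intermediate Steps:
$r{\left(Y \right)} = \frac{1}{6 + Y}$
$B = -5$ ($B = 0 - 5 = -5$)
$V{\left(g,H \right)} = g^{2} + 12 H$ ($V{\left(g,H \right)} = \left(g^{2} + 11 H\right) + H = g^{2} + 12 H$)
$r{\left(-10 \right)} K V{\left(0,B \right)} = \frac{1}{6 - 10} \left(-29\right) \left(0^{2} + 12 \left(-5\right)\right) = \frac{1}{-4} \left(-29\right) \left(0 - 60\right) = \left(- \frac{1}{4}\right) \left(-29\right) \left(-60\right) = \frac{29}{4} \left(-60\right) = -435$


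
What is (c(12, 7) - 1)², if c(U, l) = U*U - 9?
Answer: 17956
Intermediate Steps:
c(U, l) = -9 + U² (c(U, l) = U² - 9 = -9 + U²)
(c(12, 7) - 1)² = ((-9 + 12²) - 1)² = ((-9 + 144) - 1)² = (135 - 1)² = 134² = 17956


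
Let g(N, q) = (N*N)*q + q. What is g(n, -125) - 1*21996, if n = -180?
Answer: -4072121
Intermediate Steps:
g(N, q) = q + q*N² (g(N, q) = N²*q + q = q*N² + q = q + q*N²)
g(n, -125) - 1*21996 = -125*(1 + (-180)²) - 1*21996 = -125*(1 + 32400) - 21996 = -125*32401 - 21996 = -4050125 - 21996 = -4072121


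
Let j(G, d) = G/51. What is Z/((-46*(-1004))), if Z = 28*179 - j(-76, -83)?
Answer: 31961/294423 ≈ 0.10855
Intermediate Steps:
j(G, d) = G/51 (j(G, d) = G*(1/51) = G/51)
Z = 255688/51 (Z = 28*179 - (-76)/51 = 5012 - 1*(-76/51) = 5012 + 76/51 = 255688/51 ≈ 5013.5)
Z/((-46*(-1004))) = 255688/(51*((-46*(-1004)))) = (255688/51)/46184 = (255688/51)*(1/46184) = 31961/294423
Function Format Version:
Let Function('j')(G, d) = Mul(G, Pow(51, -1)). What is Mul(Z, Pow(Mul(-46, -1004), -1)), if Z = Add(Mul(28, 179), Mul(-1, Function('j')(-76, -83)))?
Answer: Rational(31961, 294423) ≈ 0.10855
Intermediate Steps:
Function('j')(G, d) = Mul(Rational(1, 51), G) (Function('j')(G, d) = Mul(G, Rational(1, 51)) = Mul(Rational(1, 51), G))
Z = Rational(255688, 51) (Z = Add(Mul(28, 179), Mul(-1, Mul(Rational(1, 51), -76))) = Add(5012, Mul(-1, Rational(-76, 51))) = Add(5012, Rational(76, 51)) = Rational(255688, 51) ≈ 5013.5)
Mul(Z, Pow(Mul(-46, -1004), -1)) = Mul(Rational(255688, 51), Pow(Mul(-46, -1004), -1)) = Mul(Rational(255688, 51), Pow(46184, -1)) = Mul(Rational(255688, 51), Rational(1, 46184)) = Rational(31961, 294423)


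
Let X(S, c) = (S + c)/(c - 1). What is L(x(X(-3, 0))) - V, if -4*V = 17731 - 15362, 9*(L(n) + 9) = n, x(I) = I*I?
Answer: 2337/4 ≈ 584.25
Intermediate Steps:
X(S, c) = (S + c)/(-1 + c)
x(I) = I²
L(n) = -9 + n/9
V = -2369/4 (V = -(17731 - 15362)/4 = -¼*2369 = -2369/4 ≈ -592.25)
L(x(X(-3, 0))) - V = (-9 + ((-3 + 0)/(-1 + 0))²/9) - 1*(-2369/4) = (-9 + (-3/(-1))²/9) + 2369/4 = (-9 + (-1*(-3))²/9) + 2369/4 = (-9 + (⅑)*3²) + 2369/4 = (-9 + (⅑)*9) + 2369/4 = (-9 + 1) + 2369/4 = -8 + 2369/4 = 2337/4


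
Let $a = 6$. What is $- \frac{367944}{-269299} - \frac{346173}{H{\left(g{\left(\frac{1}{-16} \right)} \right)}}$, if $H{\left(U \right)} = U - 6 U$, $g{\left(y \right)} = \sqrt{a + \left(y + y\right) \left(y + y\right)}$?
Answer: $\frac{367944}{269299} + \frac{2769384 \sqrt{385}}{1925} \approx 28230.0$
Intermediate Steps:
$g{\left(y \right)} = \sqrt{6 + 4 y^{2}}$ ($g{\left(y \right)} = \sqrt{6 + \left(y + y\right) \left(y + y\right)} = \sqrt{6 + 2 y 2 y} = \sqrt{6 + 4 y^{2}}$)
$H{\left(U \right)} = - 5 U$
$- \frac{367944}{-269299} - \frac{346173}{H{\left(g{\left(\frac{1}{-16} \right)} \right)}} = - \frac{367944}{-269299} - \frac{346173}{\left(-5\right) \sqrt{6 + 4 \left(\frac{1}{-16}\right)^{2}}} = \left(-367944\right) \left(- \frac{1}{269299}\right) - \frac{346173}{\left(-5\right) \sqrt{6 + 4 \left(- \frac{1}{16}\right)^{2}}} = \frac{367944}{269299} - \frac{346173}{\left(-5\right) \sqrt{6 + 4 \cdot \frac{1}{256}}} = \frac{367944}{269299} - \frac{346173}{\left(-5\right) \sqrt{6 + \frac{1}{64}}} = \frac{367944}{269299} - \frac{346173}{\left(-5\right) \sqrt{\frac{385}{64}}} = \frac{367944}{269299} - \frac{346173}{\left(-5\right) \frac{\sqrt{385}}{8}} = \frac{367944}{269299} - \frac{346173}{\left(- \frac{5}{8}\right) \sqrt{385}} = \frac{367944}{269299} - 346173 \left(- \frac{8 \sqrt{385}}{1925}\right) = \frac{367944}{269299} + \frac{2769384 \sqrt{385}}{1925}$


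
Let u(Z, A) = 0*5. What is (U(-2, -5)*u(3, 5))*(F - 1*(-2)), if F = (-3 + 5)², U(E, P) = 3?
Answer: 0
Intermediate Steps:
u(Z, A) = 0
F = 4 (F = 2² = 4)
(U(-2, -5)*u(3, 5))*(F - 1*(-2)) = (3*0)*(4 - 1*(-2)) = 0*(4 + 2) = 0*6 = 0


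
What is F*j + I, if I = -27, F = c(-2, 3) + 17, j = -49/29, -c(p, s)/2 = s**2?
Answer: -734/29 ≈ -25.310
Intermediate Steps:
c(p, s) = -2*s**2
j = -49/29 (j = -49*1/29 = -49/29 ≈ -1.6897)
F = -1 (F = -2*3**2 + 17 = -2*9 + 17 = -18 + 17 = -1)
F*j + I = -1*(-49/29) - 27 = 49/29 - 27 = -734/29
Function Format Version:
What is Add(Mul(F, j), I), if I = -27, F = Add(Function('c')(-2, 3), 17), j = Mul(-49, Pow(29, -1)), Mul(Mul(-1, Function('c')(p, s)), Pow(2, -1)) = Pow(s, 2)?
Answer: Rational(-734, 29) ≈ -25.310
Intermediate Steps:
Function('c')(p, s) = Mul(-2, Pow(s, 2))
j = Rational(-49, 29) (j = Mul(-49, Rational(1, 29)) = Rational(-49, 29) ≈ -1.6897)
F = -1 (F = Add(Mul(-2, Pow(3, 2)), 17) = Add(Mul(-2, 9), 17) = Add(-18, 17) = -1)
Add(Mul(F, j), I) = Add(Mul(-1, Rational(-49, 29)), -27) = Add(Rational(49, 29), -27) = Rational(-734, 29)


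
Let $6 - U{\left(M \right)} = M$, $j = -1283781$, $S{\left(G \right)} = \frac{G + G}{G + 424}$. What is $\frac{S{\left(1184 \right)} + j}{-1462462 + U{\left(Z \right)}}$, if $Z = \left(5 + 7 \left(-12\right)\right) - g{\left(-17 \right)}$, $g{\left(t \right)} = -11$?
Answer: $\frac{258039685}{293939988} \approx 0.87786$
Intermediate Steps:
$S{\left(G \right)} = \frac{2 G}{424 + G}$
$Z = -68$ ($Z = \left(5 + 7 \left(-12\right)\right) - -11 = \left(5 - 84\right) + 11 = -79 + 11 = -68$)
$U{\left(M \right)} = 6 - M$
$\frac{S{\left(1184 \right)} + j}{-1462462 + U{\left(Z \right)}} = \frac{2 \cdot 1184 \frac{1}{424 + 1184} - 1283781}{-1462462 + \left(6 - -68\right)} = \frac{2 \cdot 1184 \cdot \frac{1}{1608} - 1283781}{-1462462 + \left(6 + 68\right)} = \frac{2 \cdot 1184 \cdot \frac{1}{1608} - 1283781}{-1462462 + 74} = \frac{\frac{296}{201} - 1283781}{-1462388} = \left(- \frac{258039685}{201}\right) \left(- \frac{1}{1462388}\right) = \frac{258039685}{293939988}$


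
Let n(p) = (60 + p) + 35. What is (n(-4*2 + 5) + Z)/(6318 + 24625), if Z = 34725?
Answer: 34817/30943 ≈ 1.1252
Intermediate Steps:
n(p) = 95 + p
(n(-4*2 + 5) + Z)/(6318 + 24625) = ((95 + (-4*2 + 5)) + 34725)/(6318 + 24625) = ((95 + (-8 + 5)) + 34725)/30943 = ((95 - 3) + 34725)*(1/30943) = (92 + 34725)*(1/30943) = 34817*(1/30943) = 34817/30943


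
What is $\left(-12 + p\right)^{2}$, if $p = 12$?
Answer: $0$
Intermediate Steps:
$\left(-12 + p\right)^{2} = \left(-12 + 12\right)^{2} = 0^{2} = 0$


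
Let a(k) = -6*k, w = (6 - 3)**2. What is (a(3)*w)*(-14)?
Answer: 2268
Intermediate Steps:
w = 9 (w = 3**2 = 9)
(a(3)*w)*(-14) = (-6*3*9)*(-14) = -18*9*(-14) = -162*(-14) = 2268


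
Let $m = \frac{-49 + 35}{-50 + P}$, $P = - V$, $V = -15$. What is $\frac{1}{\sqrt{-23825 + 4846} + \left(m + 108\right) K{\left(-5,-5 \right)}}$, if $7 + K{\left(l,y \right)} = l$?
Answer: $- \frac{32520}{42776491} - \frac{25 i \sqrt{18979}}{42776491} \approx -0.00076023 - 8.0514 \cdot 10^{-5} i$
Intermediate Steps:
$K{\left(l,y \right)} = -7 + l$
$P = 15$ ($P = \left(-1\right) \left(-15\right) = 15$)
$m = \frac{2}{5}$ ($m = \frac{-49 + 35}{-50 + 15} = - \frac{14}{-35} = \left(-14\right) \left(- \frac{1}{35}\right) = \frac{2}{5} \approx 0.4$)
$\frac{1}{\sqrt{-23825 + 4846} + \left(m + 108\right) K{\left(-5,-5 \right)}} = \frac{1}{\sqrt{-23825 + 4846} + \left(\frac{2}{5} + 108\right) \left(-7 - 5\right)} = \frac{1}{\sqrt{-18979} + \frac{542}{5} \left(-12\right)} = \frac{1}{i \sqrt{18979} - \frac{6504}{5}} = \frac{1}{- \frac{6504}{5} + i \sqrt{18979}}$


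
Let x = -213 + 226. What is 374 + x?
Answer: 387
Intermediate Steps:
x = 13
374 + x = 374 + 13 = 387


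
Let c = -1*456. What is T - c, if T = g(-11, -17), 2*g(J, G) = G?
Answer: 895/2 ≈ 447.50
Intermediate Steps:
g(J, G) = G/2
T = -17/2 (T = (½)*(-17) = -17/2 ≈ -8.5000)
c = -456
T - c = -17/2 - 1*(-456) = -17/2 + 456 = 895/2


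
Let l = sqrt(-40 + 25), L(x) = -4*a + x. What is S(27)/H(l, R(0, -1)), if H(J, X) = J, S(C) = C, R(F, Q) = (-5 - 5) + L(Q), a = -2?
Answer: -9*I*sqrt(15)/5 ≈ -6.9714*I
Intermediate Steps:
L(x) = 8 + x (L(x) = -4*(-2) + x = 8 + x)
R(F, Q) = -2 + Q (R(F, Q) = (-5 - 5) + (8 + Q) = -10 + (8 + Q) = -2 + Q)
l = I*sqrt(15) (l = sqrt(-15) = I*sqrt(15) ≈ 3.873*I)
S(27)/H(l, R(0, -1)) = 27/((I*sqrt(15))) = 27*(-I*sqrt(15)/15) = -9*I*sqrt(15)/5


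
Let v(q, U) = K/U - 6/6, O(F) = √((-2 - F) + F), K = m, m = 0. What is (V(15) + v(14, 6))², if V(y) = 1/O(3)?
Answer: ½ + I*√2 ≈ 0.5 + 1.4142*I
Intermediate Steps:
K = 0
O(F) = I*√2 (O(F) = √(-2) = I*√2)
v(q, U) = -1 (v(q, U) = 0/U - 6/6 = 0 - 6*⅙ = 0 - 1 = -1)
V(y) = -I*√2/2 (V(y) = 1/(I*√2) = -I*√2/2)
(V(15) + v(14, 6))² = (-I*√2/2 - 1)² = (-1 - I*√2/2)²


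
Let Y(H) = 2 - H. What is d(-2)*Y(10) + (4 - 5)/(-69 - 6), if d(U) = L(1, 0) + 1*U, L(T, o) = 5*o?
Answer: 1201/75 ≈ 16.013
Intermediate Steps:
d(U) = U (d(U) = 5*0 + 1*U = 0 + U = U)
d(-2)*Y(10) + (4 - 5)/(-69 - 6) = -2*(2 - 1*10) + (4 - 5)/(-69 - 6) = -2*(2 - 10) - 1/(-75) = -2*(-8) - 1*(-1/75) = 16 + 1/75 = 1201/75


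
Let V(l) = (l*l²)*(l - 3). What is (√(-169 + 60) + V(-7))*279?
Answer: 956970 + 279*I*√109 ≈ 9.5697e+5 + 2912.8*I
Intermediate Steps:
V(l) = l³*(-3 + l)
(√(-169 + 60) + V(-7))*279 = (√(-169 + 60) + (-7)³*(-3 - 7))*279 = (√(-109) - 343*(-10))*279 = (I*√109 + 3430)*279 = (3430 + I*√109)*279 = 956970 + 279*I*√109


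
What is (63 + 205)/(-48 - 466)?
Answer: -134/257 ≈ -0.52140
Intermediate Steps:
(63 + 205)/(-48 - 466) = 268/(-514) = 268*(-1/514) = -134/257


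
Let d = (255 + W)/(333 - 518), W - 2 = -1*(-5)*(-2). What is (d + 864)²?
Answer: 25469925649/34225 ≈ 7.4419e+5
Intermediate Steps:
W = -8 (W = 2 - 1*(-5)*(-2) = 2 + 5*(-2) = 2 - 10 = -8)
d = -247/185 (d = (255 - 8)/(333 - 518) = 247/(-185) = 247*(-1/185) = -247/185 ≈ -1.3351)
(d + 864)² = (-247/185 + 864)² = (159593/185)² = 25469925649/34225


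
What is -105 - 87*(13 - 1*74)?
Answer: 5202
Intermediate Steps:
-105 - 87*(13 - 1*74) = -105 - 87*(13 - 74) = -105 - 87*(-61) = -105 + 5307 = 5202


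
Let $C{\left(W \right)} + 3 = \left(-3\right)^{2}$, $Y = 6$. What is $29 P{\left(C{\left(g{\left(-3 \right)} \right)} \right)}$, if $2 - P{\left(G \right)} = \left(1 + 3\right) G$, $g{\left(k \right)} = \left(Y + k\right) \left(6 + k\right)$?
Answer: $-638$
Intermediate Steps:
$g{\left(k \right)} = \left(6 + k\right)^{2}$ ($g{\left(k \right)} = \left(6 + k\right) \left(6 + k\right) = \left(6 + k\right)^{2}$)
$C{\left(W \right)} = 6$ ($C{\left(W \right)} = -3 + \left(-3\right)^{2} = -3 + 9 = 6$)
$P{\left(G \right)} = 2 - 4 G$ ($P{\left(G \right)} = 2 - \left(1 + 3\right) G = 2 - 4 G$)
$29 P{\left(C{\left(g{\left(-3 \right)} \right)} \right)} = 29 \left(2 - 24\right) = 29 \left(-22\right) = -638$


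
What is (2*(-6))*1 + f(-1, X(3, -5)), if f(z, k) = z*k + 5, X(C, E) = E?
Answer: -2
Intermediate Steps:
f(z, k) = 5 + k*z (f(z, k) = k*z + 5 = 5 + k*z)
(2*(-6))*1 + f(-1, X(3, -5)) = (2*(-6))*1 + (5 - 5*(-1)) = -12*1 + (5 + 5) = -12 + 10 = -2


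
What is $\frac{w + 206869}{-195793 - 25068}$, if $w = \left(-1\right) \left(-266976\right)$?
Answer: $- \frac{473845}{220861} \approx -2.1454$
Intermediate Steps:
$w = 266976$
$\frac{w + 206869}{-195793 - 25068} = \frac{266976 + 206869}{-195793 - 25068} = \frac{473845}{-220861} = 473845 \left(- \frac{1}{220861}\right) = - \frac{473845}{220861}$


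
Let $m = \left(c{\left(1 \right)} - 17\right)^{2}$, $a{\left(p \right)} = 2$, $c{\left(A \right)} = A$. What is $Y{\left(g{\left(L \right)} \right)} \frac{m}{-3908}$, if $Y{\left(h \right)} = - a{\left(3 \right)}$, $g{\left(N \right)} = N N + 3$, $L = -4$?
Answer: $\frac{128}{977} \approx 0.13101$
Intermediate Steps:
$m = 256$ ($m = \left(1 - 17\right)^{2} = \left(-16\right)^{2} = 256$)
$g{\left(N \right)} = 3 + N^{2}$ ($g{\left(N \right)} = N^{2} + 3 = 3 + N^{2}$)
$Y{\left(h \right)} = -2$ ($Y{\left(h \right)} = \left(-1\right) 2 = -2$)
$Y{\left(g{\left(L \right)} \right)} \frac{m}{-3908} = - 2 \frac{256}{-3908} = - 2 \cdot 256 \left(- \frac{1}{3908}\right) = \left(-2\right) \left(- \frac{64}{977}\right) = \frac{128}{977}$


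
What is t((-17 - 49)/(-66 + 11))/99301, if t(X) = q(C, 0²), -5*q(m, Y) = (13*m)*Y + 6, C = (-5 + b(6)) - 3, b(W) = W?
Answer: -6/496505 ≈ -1.2084e-5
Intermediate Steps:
C = -2 (C = (-5 + 6) - 3 = 1 - 3 = -2)
q(m, Y) = -6/5 - 13*Y*m/5 (q(m, Y) = -((13*m)*Y + 6)/5 = -(13*Y*m + 6)/5 = -(6 + 13*Y*m)/5 = -6/5 - 13*Y*m/5)
t(X) = -6/5 (t(X) = -6/5 - 13/5*0²*(-2) = -6/5 - 13/5*0*(-2) = -6/5 + 0 = -6/5)
t((-17 - 49)/(-66 + 11))/99301 = -6/5/99301 = -6/5*1/99301 = -6/496505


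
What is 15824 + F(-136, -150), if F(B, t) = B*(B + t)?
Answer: 54720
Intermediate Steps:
15824 + F(-136, -150) = 15824 - 136*(-136 - 150) = 15824 - 136*(-286) = 15824 + 38896 = 54720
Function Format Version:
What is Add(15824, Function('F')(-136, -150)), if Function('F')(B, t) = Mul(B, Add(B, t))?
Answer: 54720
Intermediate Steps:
Add(15824, Function('F')(-136, -150)) = Add(15824, Mul(-136, Add(-136, -150))) = Add(15824, Mul(-136, -286)) = Add(15824, 38896) = 54720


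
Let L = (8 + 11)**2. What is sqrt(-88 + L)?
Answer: sqrt(273) ≈ 16.523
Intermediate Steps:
L = 361 (L = 19**2 = 361)
sqrt(-88 + L) = sqrt(-88 + 361) = sqrt(273)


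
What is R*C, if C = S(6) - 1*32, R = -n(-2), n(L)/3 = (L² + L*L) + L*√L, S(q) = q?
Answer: 624 - 156*I*√2 ≈ 624.0 - 220.62*I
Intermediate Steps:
n(L) = 3*L^(3/2) + 6*L² (n(L) = 3*((L² + L*L) + L*√L) = 3*((L² + L²) + L^(3/2)) = 3*(2*L² + L^(3/2)) = 3*(L^(3/2) + 2*L²) = 3*L^(3/2) + 6*L²)
R = -24 + 6*I*√2 (R = -(3*(-2)^(3/2) + 6*(-2)²) = -(3*(-2*I*√2) + 6*4) = -(-6*I*√2 + 24) = -(24 - 6*I*√2) = -24 + 6*I*√2 ≈ -24.0 + 8.4853*I)
C = -26 (C = 6 - 1*32 = 6 - 32 = -26)
R*C = (-24 + 6*I*√2)*(-26) = 624 - 156*I*√2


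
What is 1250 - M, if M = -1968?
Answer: 3218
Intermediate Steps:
1250 - M = 1250 - 1*(-1968) = 1250 + 1968 = 3218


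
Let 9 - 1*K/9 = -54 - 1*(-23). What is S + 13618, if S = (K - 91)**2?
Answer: 85979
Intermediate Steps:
K = 360 (K = 81 - 9*(-54 - 1*(-23)) = 81 - 9*(-54 + 23) = 81 - 9*(-31) = 81 + 279 = 360)
S = 72361 (S = (360 - 91)**2 = 269**2 = 72361)
S + 13618 = 72361 + 13618 = 85979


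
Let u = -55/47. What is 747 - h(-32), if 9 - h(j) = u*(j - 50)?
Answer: 39196/47 ≈ 833.96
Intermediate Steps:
u = -55/47 (u = -55*1/47 = -55/47 ≈ -1.1702)
h(j) = -2327/47 + 55*j/47 (h(j) = 9 - (-55)*(j - 50)/47 = 9 - (-55)*(-50 + j)/47 = 9 - (2750/47 - 55*j/47) = 9 + (-2750/47 + 55*j/47) = -2327/47 + 55*j/47)
747 - h(-32) = 747 - (-2327/47 + (55/47)*(-32)) = 747 - (-2327/47 - 1760/47) = 747 - 1*(-4087/47) = 747 + 4087/47 = 39196/47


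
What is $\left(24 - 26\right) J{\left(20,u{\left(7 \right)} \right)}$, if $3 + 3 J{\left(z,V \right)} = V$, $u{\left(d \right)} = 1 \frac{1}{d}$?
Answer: $\frac{40}{21} \approx 1.9048$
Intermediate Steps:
$u{\left(d \right)} = \frac{1}{d}$
$J{\left(z,V \right)} = -1 + \frac{V}{3}$
$\left(24 - 26\right) J{\left(20,u{\left(7 \right)} \right)} = \left(24 - 26\right) \left(-1 + \frac{1}{3 \cdot 7}\right) = - 2 \left(-1 + \frac{1}{3} \cdot \frac{1}{7}\right) = - 2 \left(-1 + \frac{1}{21}\right) = \left(-2\right) \left(- \frac{20}{21}\right) = \frac{40}{21}$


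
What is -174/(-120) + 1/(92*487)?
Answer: 162417/112010 ≈ 1.4500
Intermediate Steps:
-174/(-120) + 1/(92*487) = -174*(-1/120) + (1/92)*(1/487) = 29/20 + 1/44804 = 162417/112010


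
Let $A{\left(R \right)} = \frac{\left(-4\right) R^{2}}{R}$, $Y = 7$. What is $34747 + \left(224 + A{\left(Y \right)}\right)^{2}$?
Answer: $73163$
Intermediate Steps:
$A{\left(R \right)} = - 4 R$
$34747 + \left(224 + A{\left(Y \right)}\right)^{2} = 34747 + \left(224 - 28\right)^{2} = 34747 + 196^{2} = 34747 + 38416 = 73163$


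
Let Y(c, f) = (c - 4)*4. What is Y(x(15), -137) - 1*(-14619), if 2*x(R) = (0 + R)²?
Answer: 15053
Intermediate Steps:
x(R) = R²/2 (x(R) = (0 + R)²/2 = R²/2)
Y(c, f) = -16 + 4*c (Y(c, f) = (-4 + c)*4 = -16 + 4*c)
Y(x(15), -137) - 1*(-14619) = (-16 + 4*((½)*15²)) - 1*(-14619) = (-16 + 4*((½)*225)) + 14619 = (-16 + 4*(225/2)) + 14619 = (-16 + 450) + 14619 = 434 + 14619 = 15053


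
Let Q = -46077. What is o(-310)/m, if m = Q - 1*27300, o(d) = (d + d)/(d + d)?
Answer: -1/73377 ≈ -1.3628e-5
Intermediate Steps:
o(d) = 1 (o(d) = (2*d)/((2*d)) = (2*d)*(1/(2*d)) = 1)
m = -73377 (m = -46077 - 1*27300 = -46077 - 27300 = -73377)
o(-310)/m = 1/(-73377) = 1*(-1/73377) = -1/73377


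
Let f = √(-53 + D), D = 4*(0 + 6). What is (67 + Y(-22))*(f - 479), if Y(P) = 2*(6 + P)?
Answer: -16765 + 35*I*√29 ≈ -16765.0 + 188.48*I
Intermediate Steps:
Y(P) = 12 + 2*P
D = 24 (D = 4*6 = 24)
f = I*√29 (f = √(-53 + 24) = √(-29) = I*√29 ≈ 5.3852*I)
(67 + Y(-22))*(f - 479) = (67 + (12 + 2*(-22)))*(I*√29 - 479) = (67 + (12 - 44))*(-479 + I*√29) = (67 - 32)*(-479 + I*√29) = 35*(-479 + I*√29) = -16765 + 35*I*√29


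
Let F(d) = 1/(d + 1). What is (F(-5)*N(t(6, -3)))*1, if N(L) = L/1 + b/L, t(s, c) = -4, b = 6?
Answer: 11/8 ≈ 1.3750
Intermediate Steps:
F(d) = 1/(1 + d)
N(L) = L + 6/L (N(L) = L/1 + 6/L = L*1 + 6/L = L + 6/L)
(F(-5)*N(t(6, -3)))*1 = ((-4 + 6/(-4))/(1 - 5))*1 = ((-4 + 6*(-¼))/(-4))*1 = -(-4 - 3/2)/4*1 = -¼*(-11/2)*1 = (11/8)*1 = 11/8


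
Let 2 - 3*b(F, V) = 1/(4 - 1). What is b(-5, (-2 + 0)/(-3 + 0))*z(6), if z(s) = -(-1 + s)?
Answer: -25/9 ≈ -2.7778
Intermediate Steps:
b(F, V) = 5/9 (b(F, V) = ⅔ - 1/(3*(4 - 1)) = ⅔ - ⅓/3 = ⅔ - ⅓*⅓ = ⅔ - ⅑ = 5/9)
z(s) = 1 - s
b(-5, (-2 + 0)/(-3 + 0))*z(6) = 5*(1 - 1*6)/9 = 5*(1 - 6)/9 = (5/9)*(-5) = -25/9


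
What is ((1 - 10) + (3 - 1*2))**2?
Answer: 64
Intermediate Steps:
((1 - 10) + (3 - 1*2))**2 = (-9 + (3 - 2))**2 = (-9 + 1)**2 = (-8)**2 = 64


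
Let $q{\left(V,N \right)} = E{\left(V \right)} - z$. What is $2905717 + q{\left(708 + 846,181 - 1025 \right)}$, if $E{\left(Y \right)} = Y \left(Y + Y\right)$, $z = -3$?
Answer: $7735552$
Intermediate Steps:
$E{\left(Y \right)} = 2 Y^{2}$ ($E{\left(Y \right)} = Y 2 Y = 2 Y^{2}$)
$q{\left(V,N \right)} = 3 + 2 V^{2}$ ($q{\left(V,N \right)} = 2 V^{2} - -3 = 2 V^{2} + 3 = 3 + 2 V^{2}$)
$2905717 + q{\left(708 + 846,181 - 1025 \right)} = 2905717 + \left(3 + 2 \left(708 + 846\right)^{2}\right) = 2905717 + \left(3 + 2 \cdot 1554^{2}\right) = 2905717 + \left(3 + 2 \cdot 2414916\right) = 2905717 + \left(3 + 4829832\right) = 2905717 + 4829835 = 7735552$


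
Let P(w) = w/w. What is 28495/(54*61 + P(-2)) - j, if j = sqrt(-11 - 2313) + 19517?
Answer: -12856004/659 - 2*I*sqrt(581) ≈ -19508.0 - 48.208*I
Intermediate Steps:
P(w) = 1
j = 19517 + 2*I*sqrt(581) (j = sqrt(-2324) + 19517 = 2*I*sqrt(581) + 19517 = 19517 + 2*I*sqrt(581) ≈ 19517.0 + 48.208*I)
28495/(54*61 + P(-2)) - j = 28495/(54*61 + 1) - (19517 + 2*I*sqrt(581)) = 28495/(3294 + 1) + (-19517 - 2*I*sqrt(581)) = 28495/3295 + (-19517 - 2*I*sqrt(581)) = 28495*(1/3295) + (-19517 - 2*I*sqrt(581)) = 5699/659 + (-19517 - 2*I*sqrt(581)) = -12856004/659 - 2*I*sqrt(581)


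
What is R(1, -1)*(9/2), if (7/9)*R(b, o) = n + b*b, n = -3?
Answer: -81/7 ≈ -11.571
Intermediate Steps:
R(b, o) = -27/7 + 9*b²/7 (R(b, o) = 9*(-3 + b*b)/7 = 9*(-3 + b²)/7 = -27/7 + 9*b²/7)
R(1, -1)*(9/2) = (-27/7 + (9/7)*1²)*(9/2) = (-27/7 + (9/7)*1)*(9*(½)) = (-27/7 + 9/7)*(9/2) = -18/7*9/2 = -81/7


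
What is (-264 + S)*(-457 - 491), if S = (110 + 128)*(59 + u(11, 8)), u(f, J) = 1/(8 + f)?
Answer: -248394960/19 ≈ -1.3073e+7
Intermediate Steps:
S = 267036/19 (S = (110 + 128)*(59 + 1/(8 + 11)) = 238*(59 + 1/19) = 238*(1122/19) = 267036/19 ≈ 14055.)
(-264 + S)*(-457 - 491) = (-264 + 267036/19)*(-457 - 491) = (262020/19)*(-948) = -248394960/19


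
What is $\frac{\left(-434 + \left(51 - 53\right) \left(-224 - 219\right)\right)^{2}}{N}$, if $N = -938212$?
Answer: $- \frac{51076}{234553} \approx -0.21776$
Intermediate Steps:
$\frac{\left(-434 + \left(51 - 53\right) \left(-224 - 219\right)\right)^{2}}{N} = \frac{\left(-434 + \left(51 - 53\right) \left(-224 - 219\right)\right)^{2}}{-938212} = \left(-434 - -886\right)^{2} \left(- \frac{1}{938212}\right) = \left(-434 + 886\right)^{2} \left(- \frac{1}{938212}\right) = 452^{2} \left(- \frac{1}{938212}\right) = 204304 \left(- \frac{1}{938212}\right) = - \frac{51076}{234553}$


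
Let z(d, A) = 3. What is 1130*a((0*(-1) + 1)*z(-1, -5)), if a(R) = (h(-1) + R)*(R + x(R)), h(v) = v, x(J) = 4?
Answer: 15820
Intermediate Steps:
a(R) = (-1 + R)*(4 + R) (a(R) = (-1 + R)*(R + 4) = (-1 + R)*(4 + R))
1130*a((0*(-1) + 1)*z(-1, -5)) = 1130*(-4 + ((0*(-1) + 1)*3)**2 + 3*((0*(-1) + 1)*3)) = 1130*(-4 + ((0 + 1)*3)**2 + 3*((0 + 1)*3)) = 1130*(-4 + (1*3)**2 + 3*(1*3)) = 1130*(-4 + 3**2 + 3*3) = 1130*(-4 + 9 + 9) = 1130*14 = 15820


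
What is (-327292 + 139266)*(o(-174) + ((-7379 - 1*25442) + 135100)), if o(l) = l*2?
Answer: -19165678206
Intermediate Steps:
o(l) = 2*l
(-327292 + 139266)*(o(-174) + ((-7379 - 1*25442) + 135100)) = (-327292 + 139266)*(2*(-174) + ((-7379 - 1*25442) + 135100)) = -188026*(-348 + ((-7379 - 25442) + 135100)) = -188026*(-348 + (-32821 + 135100)) = -188026*(-348 + 102279) = -188026*101931 = -19165678206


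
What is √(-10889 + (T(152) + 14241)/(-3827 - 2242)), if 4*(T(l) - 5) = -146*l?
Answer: I*√1387974819/357 ≈ 104.36*I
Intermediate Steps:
T(l) = 5 - 73*l/2 (T(l) = 5 + (-146*l)/4 = 5 - 73*l/2)
√(-10889 + (T(152) + 14241)/(-3827 - 2242)) = √(-10889 + ((5 - 73/2*152) + 14241)/(-3827 - 2242)) = √(-10889 + ((5 - 5548) + 14241)/(-6069)) = √(-10889 + (-5543 + 14241)*(-1/6069)) = √(-10889 + 8698*(-1/6069)) = √(-10889 - 8698/6069) = √(-66094039/6069) = I*√1387974819/357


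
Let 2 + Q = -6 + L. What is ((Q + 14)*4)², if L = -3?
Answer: 144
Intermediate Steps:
Q = -11 (Q = -2 + (-6 - 3) = -2 - 9 = -11)
((Q + 14)*4)² = ((-11 + 14)*4)² = (3*4)² = 12² = 144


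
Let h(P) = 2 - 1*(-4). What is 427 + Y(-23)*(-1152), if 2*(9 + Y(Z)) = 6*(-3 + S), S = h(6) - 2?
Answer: 7339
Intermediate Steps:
h(P) = 6 (h(P) = 2 + 4 = 6)
S = 4 (S = 6 - 2 = 4)
Y(Z) = -6 (Y(Z) = -9 + (6*(-3 + 4))/2 = -9 + (6*1)/2 = -9 + (½)*6 = -9 + 3 = -6)
427 + Y(-23)*(-1152) = 427 - 6*(-1152) = 427 + 6912 = 7339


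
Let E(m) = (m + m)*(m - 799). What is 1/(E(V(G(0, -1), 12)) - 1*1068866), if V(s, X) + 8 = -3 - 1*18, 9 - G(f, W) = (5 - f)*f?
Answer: -1/1020842 ≈ -9.7958e-7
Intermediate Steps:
G(f, W) = 9 - f*(5 - f) (G(f, W) = 9 - (5 - f)*f = 9 - f*(5 - f))
V(s, X) = -29 (V(s, X) = -8 + (-3 - 1*18) = -8 + (-3 - 18) = -8 - 21 = -29)
E(m) = 2*m*(-799 + m) (E(m) = (2*m)*(-799 + m) = 2*m*(-799 + m))
1/(E(V(G(0, -1), 12)) - 1*1068866) = 1/(2*(-29)*(-799 - 29) - 1*1068866) = 1/(2*(-29)*(-828) - 1068866) = 1/(48024 - 1068866) = 1/(-1020842) = -1/1020842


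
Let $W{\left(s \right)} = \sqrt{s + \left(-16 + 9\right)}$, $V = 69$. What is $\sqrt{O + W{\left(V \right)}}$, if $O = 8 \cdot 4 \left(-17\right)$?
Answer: $\sqrt{-544 + \sqrt{62}} \approx 23.154 i$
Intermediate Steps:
$W{\left(s \right)} = \sqrt{-7 + s}$ ($W{\left(s \right)} = \sqrt{s - 7} = \sqrt{-7 + s}$)
$O = -544$ ($O = 32 \left(-17\right) = -544$)
$\sqrt{O + W{\left(V \right)}} = \sqrt{-544 + \sqrt{-7 + 69}} = \sqrt{-544 + \sqrt{62}}$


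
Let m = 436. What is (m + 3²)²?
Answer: 198025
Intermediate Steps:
(m + 3²)² = (436 + 3²)² = (436 + 9)² = 445² = 198025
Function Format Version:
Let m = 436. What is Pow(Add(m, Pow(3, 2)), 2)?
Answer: 198025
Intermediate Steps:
Pow(Add(m, Pow(3, 2)), 2) = Pow(Add(436, Pow(3, 2)), 2) = Pow(Add(436, 9), 2) = Pow(445, 2) = 198025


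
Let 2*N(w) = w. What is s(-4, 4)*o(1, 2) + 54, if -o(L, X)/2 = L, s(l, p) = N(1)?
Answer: 53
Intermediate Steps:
N(w) = w/2
s(l, p) = ½ (s(l, p) = (½)*1 = ½)
o(L, X) = -2*L
s(-4, 4)*o(1, 2) + 54 = (-2*1)/2 + 54 = (½)*(-2) + 54 = -1 + 54 = 53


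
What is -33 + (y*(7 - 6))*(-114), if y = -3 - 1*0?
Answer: 309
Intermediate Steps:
y = -3 (y = -3 + 0 = -3)
-33 + (y*(7 - 6))*(-114) = -33 - 3*(7 - 6)*(-114) = -33 - 3*1*(-114) = -33 - 3*(-114) = -33 + 342 = 309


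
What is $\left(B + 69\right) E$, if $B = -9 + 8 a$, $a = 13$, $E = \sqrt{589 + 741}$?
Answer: $164 \sqrt{1330} \approx 5980.9$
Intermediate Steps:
$E = \sqrt{1330} \approx 36.469$
$B = 95$ ($B = -9 + 8 \cdot 13 = -9 + 104 = 95$)
$\left(B + 69\right) E = \left(95 + 69\right) \sqrt{1330} = 164 \sqrt{1330}$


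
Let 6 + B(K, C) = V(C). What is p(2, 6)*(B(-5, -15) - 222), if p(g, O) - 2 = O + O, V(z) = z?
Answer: -3402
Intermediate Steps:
B(K, C) = -6 + C
p(g, O) = 2 + 2*O (p(g, O) = 2 + (O + O) = 2 + 2*O)
p(2, 6)*(B(-5, -15) - 222) = (2 + 2*6)*((-6 - 15) - 222) = (2 + 12)*(-21 - 222) = 14*(-243) = -3402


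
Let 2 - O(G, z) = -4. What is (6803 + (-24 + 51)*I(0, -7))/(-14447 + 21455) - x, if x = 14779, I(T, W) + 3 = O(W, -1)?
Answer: -25891087/1752 ≈ -14778.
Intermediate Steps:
O(G, z) = 6 (O(G, z) = 2 - 1*(-4) = 2 + 4 = 6)
I(T, W) = 3 (I(T, W) = -3 + 6 = 3)
(6803 + (-24 + 51)*I(0, -7))/(-14447 + 21455) - x = (6803 + (-24 + 51)*3)/(-14447 + 21455) - 1*14779 = (6803 + 27*3)/7008 - 14779 = (6803 + 81)*(1/7008) - 14779 = 6884*(1/7008) - 14779 = 1721/1752 - 14779 = -25891087/1752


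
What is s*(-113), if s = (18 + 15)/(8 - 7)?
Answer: -3729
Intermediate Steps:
s = 33 (s = 33/1 = 33*1 = 33)
s*(-113) = 33*(-113) = -3729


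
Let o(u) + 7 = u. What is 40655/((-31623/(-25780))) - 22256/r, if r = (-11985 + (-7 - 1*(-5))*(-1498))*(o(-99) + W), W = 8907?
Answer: 6378182347141276/192443442519 ≈ 33143.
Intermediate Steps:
o(u) = -7 + u
r = -79112189 (r = (-11985 + (-7 - 1*(-5))*(-1498))*((-7 - 99) + 8907) = (-11985 + (-7 + 5)*(-1498))*(-106 + 8907) = (-11985 - 2*(-1498))*8801 = (-11985 + 2996)*8801 = -8989*8801 = -79112189)
40655/((-31623/(-25780))) - 22256/r = 40655/((-31623/(-25780))) - 22256/(-79112189) = 40655/((-31623*(-1/25780))) - 22256*(-1/79112189) = 40655/(31623/25780) + 1712/6085553 = 40655*(25780/31623) + 1712/6085553 = 1048085900/31623 + 1712/6085553 = 6378182347141276/192443442519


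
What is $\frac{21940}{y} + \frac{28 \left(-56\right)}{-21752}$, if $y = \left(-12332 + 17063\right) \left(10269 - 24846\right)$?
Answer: $\frac{13457247392}{187512536853} \approx 0.071767$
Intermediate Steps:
$y = -68963787$ ($y = 4731 \left(-14577\right) = -68963787$)
$\frac{21940}{y} + \frac{28 \left(-56\right)}{-21752} = \frac{21940}{-68963787} + \frac{28 \left(-56\right)}{-21752} = 21940 \left(- \frac{1}{68963787}\right) - - \frac{196}{2719} = - \frac{21940}{68963787} + \frac{196}{2719} = \frac{13457247392}{187512536853}$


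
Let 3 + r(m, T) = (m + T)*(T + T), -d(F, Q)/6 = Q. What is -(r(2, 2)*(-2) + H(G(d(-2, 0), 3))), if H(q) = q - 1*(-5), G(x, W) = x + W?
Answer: 18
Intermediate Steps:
d(F, Q) = -6*Q
G(x, W) = W + x
H(q) = 5 + q (H(q) = q + 5 = 5 + q)
r(m, T) = -3 + 2*T*(T + m) (r(m, T) = -3 + (m + T)*(T + T) = -3 + (T + m)*(2*T) = -3 + 2*T*(T + m))
-(r(2, 2)*(-2) + H(G(d(-2, 0), 3))) = -((-3 + 2*2² + 2*2*2)*(-2) + (5 + (3 - 6*0))) = -((-3 + 2*4 + 8)*(-2) + (5 + (3 + 0))) = -((-3 + 8 + 8)*(-2) + (5 + 3)) = -(13*(-2) + 8) = -(-26 + 8) = -1*(-18) = 18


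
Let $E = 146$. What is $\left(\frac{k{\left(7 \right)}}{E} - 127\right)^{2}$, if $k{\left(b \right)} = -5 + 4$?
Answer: $\frac{343842849}{21316} \approx 16131.0$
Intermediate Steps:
$k{\left(b \right)} = -1$
$\left(\frac{k{\left(7 \right)}}{E} - 127\right)^{2} = \left(- \frac{1}{146} - 127\right)^{2} = \left(- \frac{18543}{146}\right)^{2} = \frac{343842849}{21316}$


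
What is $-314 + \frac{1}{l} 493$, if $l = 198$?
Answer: $- \frac{61679}{198} \approx -311.51$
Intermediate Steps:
$-314 + \frac{1}{l} 493 = -314 + \frac{1}{198} \cdot 493 = -314 + \frac{493}{198} = - \frac{61679}{198}$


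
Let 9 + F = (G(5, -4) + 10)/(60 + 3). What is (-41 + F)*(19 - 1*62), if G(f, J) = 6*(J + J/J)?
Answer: 135794/63 ≈ 2155.5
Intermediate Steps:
G(f, J) = 6 + 6*J (G(f, J) = 6*(J + 1) = 6*(1 + J) = 6 + 6*J)
F = -575/63 (F = -9 + ((6 + 6*(-4)) + 10)/(60 + 3) = -9 + ((6 - 24) + 10)/63 = -9 + (-18 + 10)*(1/63) = -9 - 8*1/63 = -9 - 8/63 = -575/63 ≈ -9.1270)
(-41 + F)*(19 - 1*62) = (-41 - 575/63)*(19 - 1*62) = -3158*(19 - 62)/63 = -3158/63*(-43) = 135794/63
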